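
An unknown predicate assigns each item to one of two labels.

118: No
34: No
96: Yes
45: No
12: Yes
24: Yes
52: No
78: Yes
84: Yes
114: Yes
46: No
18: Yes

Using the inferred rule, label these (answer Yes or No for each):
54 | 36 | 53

'Yes' ⟺ multiple of 6.
54: 54 = 6·9 — has this property, so Yes.
36: 36 = 6·6 — has this property, so Yes.
53: 53 = 6·8 + 5 — lacks this property, so No.

Yes, Yes, No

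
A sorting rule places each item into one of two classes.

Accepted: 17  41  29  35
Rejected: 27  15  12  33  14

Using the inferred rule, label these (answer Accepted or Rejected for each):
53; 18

Accepted, Rejected

A rule that fits every label: ≡ 5 (mod 6) — true of each 'Accepted' example, false of each 'Rejected' one.
53 — 53 mod 6 = 5, hence Accepted.
18 — 18 mod 6 = 0, hence Rejected.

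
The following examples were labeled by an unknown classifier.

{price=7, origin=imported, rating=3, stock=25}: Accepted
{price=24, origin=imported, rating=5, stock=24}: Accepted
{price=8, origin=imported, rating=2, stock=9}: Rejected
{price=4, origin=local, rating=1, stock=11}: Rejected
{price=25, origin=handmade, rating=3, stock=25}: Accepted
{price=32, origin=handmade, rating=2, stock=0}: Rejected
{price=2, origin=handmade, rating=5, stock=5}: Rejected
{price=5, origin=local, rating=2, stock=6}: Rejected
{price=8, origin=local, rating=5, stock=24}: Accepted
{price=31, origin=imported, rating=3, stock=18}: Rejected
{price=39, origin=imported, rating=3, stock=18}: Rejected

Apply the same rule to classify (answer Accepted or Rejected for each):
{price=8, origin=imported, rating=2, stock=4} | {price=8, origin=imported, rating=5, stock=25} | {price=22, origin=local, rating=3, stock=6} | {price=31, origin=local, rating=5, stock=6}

Rejected, Accepted, Rejected, Rejected

Every 'Accepted' example satisfies: stock ≥ 24. None of the 'Rejected' examples do.
{price=8, origin=imported, rating=2, stock=4} — stock = 4, hence Rejected. {price=8, origin=imported, rating=5, stock=25} — stock = 25, hence Accepted. {price=22, origin=local, rating=3, stock=6} — stock = 6, hence Rejected. {price=31, origin=local, rating=5, stock=6} — stock = 6, hence Rejected.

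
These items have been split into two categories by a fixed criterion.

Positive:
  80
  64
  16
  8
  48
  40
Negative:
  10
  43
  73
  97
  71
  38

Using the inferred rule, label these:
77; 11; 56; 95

The distinguishing property — multiple of 4 — holds for all the 'Positive' cases and none of the 'Negative' cases.

Negative, Negative, Positive, Negative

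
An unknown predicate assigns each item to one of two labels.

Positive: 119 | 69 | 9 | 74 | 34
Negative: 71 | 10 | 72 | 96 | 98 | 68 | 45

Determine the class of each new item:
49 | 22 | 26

Checking candidate rules against both groups, what survives is: ≡ 4 (mod 5).
49: Positive (49 mod 5 = 4). 22: Negative (22 mod 5 = 2). 26: Negative (26 mod 5 = 1).

Positive, Negative, Negative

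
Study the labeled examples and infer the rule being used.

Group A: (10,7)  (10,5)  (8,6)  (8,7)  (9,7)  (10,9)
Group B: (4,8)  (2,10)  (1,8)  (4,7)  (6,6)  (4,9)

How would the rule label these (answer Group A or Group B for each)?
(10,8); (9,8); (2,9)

The common property of the 'Group A' items is: first > second. No 'Group B' item has it.
(10,8): 10 > 8 — matches, so Group A.
(9,8): 9 > 8 — matches, so Group A.
(2,9): 2 < 9 — lacks this property, so Group B.

Group A, Group A, Group B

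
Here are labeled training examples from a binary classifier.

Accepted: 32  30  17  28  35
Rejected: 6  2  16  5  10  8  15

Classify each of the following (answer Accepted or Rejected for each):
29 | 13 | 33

'Accepted' ⟺ at least 17.
29 — 29 ≥ 17, hence Accepted. 13 — 13 < 17, hence Rejected. 33 — 33 ≥ 17, hence Accepted.

Accepted, Rejected, Accepted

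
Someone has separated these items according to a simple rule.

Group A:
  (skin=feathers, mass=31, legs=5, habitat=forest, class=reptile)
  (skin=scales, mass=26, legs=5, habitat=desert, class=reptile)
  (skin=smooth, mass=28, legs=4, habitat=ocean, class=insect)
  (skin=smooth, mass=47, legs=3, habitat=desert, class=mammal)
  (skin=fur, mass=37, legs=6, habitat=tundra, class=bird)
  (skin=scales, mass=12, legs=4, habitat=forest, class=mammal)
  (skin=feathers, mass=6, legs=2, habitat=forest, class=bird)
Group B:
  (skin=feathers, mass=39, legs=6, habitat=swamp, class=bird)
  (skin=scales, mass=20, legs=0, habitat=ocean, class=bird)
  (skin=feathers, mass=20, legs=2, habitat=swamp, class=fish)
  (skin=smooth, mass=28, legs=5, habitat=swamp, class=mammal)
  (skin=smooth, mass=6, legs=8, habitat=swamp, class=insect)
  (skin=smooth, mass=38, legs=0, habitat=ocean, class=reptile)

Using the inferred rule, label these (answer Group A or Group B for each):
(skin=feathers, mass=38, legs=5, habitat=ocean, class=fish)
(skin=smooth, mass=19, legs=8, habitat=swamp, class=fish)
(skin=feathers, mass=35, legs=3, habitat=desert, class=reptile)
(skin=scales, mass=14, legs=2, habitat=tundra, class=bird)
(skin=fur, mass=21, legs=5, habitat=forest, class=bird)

One predicate separates the groups cleanly: habitat is not swamp AND legs ≥ 2.

Group A, Group B, Group A, Group A, Group A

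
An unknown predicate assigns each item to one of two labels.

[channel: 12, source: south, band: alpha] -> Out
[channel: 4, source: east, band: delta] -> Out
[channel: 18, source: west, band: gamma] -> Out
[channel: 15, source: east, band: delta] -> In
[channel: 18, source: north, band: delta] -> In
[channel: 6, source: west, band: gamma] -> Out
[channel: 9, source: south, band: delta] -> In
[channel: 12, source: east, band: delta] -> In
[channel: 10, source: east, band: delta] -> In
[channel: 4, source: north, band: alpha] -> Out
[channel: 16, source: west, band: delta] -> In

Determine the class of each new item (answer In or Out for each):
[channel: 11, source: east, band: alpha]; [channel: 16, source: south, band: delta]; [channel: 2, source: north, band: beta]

The common property of the 'In' items is: band is delta AND channel ≥ 6. No 'Out' item has it.
[channel: 11, source: east, band: alpha]: band is alpha, channel = 11, doesn't match → Out.
[channel: 16, source: south, band: delta]: band is delta, channel = 16, checks out → In.
[channel: 2, source: north, band: beta]: band is beta, channel = 2, doesn't match → Out.

Out, In, Out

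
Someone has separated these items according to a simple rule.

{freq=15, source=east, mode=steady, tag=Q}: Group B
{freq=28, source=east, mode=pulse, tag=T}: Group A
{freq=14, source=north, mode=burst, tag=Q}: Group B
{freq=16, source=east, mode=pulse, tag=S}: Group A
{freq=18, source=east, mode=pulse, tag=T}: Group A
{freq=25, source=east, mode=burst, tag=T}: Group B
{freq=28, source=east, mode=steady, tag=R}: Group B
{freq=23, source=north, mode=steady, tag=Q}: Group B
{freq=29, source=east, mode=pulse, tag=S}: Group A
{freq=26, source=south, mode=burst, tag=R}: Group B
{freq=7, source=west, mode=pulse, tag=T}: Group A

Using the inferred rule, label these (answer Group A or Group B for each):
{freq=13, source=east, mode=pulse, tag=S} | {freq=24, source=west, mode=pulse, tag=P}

The rule appears to be: mode is pulse.

Group A, Group A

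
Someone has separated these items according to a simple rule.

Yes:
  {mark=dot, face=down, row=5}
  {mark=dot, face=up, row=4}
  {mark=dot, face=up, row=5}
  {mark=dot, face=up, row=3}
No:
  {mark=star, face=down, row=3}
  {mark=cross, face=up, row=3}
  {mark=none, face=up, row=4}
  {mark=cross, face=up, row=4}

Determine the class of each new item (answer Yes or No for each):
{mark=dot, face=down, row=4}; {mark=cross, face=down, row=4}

Yes, No

Every 'Yes' example satisfies: mark is dot. None of the 'No' examples do.
{mark=dot, face=down, row=4} → mark is dot → Yes.
{mark=cross, face=down, row=4} → mark is cross → No.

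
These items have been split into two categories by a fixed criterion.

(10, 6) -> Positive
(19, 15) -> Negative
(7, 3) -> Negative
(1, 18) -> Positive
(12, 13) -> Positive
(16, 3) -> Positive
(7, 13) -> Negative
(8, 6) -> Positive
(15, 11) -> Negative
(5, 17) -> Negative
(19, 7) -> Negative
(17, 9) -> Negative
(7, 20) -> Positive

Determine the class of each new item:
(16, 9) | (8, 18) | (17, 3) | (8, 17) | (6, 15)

Positive, Positive, Negative, Positive, Positive

The pattern is that an item is 'Positive' exactly when: product is even.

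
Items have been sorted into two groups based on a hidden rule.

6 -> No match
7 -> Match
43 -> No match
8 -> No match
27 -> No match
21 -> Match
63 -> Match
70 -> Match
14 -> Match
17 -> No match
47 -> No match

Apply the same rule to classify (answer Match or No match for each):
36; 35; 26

No match, Match, No match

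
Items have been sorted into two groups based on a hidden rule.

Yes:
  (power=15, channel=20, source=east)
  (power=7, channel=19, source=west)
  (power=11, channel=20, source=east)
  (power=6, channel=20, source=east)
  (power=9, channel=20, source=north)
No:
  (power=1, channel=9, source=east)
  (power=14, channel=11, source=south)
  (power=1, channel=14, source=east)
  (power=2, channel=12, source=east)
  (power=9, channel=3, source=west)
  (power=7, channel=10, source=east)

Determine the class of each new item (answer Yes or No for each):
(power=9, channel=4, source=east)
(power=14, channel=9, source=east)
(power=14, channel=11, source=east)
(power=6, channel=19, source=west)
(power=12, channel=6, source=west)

The simplest hypothesis consistent with all the labels is: channel ≥ 19.
No: (power=9, channel=4, source=east), since channel = 4. No: (power=14, channel=9, source=east), since channel = 9. No: (power=14, channel=11, source=east), since channel = 11. Yes: (power=6, channel=19, source=west), since channel = 19. No: (power=12, channel=6, source=west), since channel = 6.

No, No, No, Yes, No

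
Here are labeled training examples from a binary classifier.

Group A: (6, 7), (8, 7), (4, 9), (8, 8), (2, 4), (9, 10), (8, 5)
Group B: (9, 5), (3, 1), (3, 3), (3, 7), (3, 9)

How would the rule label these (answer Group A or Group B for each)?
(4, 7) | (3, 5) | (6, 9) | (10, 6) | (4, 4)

Group A, Group B, Group A, Group A, Group A

The classifier is using: product is even.
Group A: (4, 7), since 4·7 = 28.
Group B: (3, 5), since 3·5 = 15.
Group A: (6, 9), since 6·9 = 54.
Group A: (10, 6), since 10·6 = 60.
Group A: (4, 4), since 4·4 = 16.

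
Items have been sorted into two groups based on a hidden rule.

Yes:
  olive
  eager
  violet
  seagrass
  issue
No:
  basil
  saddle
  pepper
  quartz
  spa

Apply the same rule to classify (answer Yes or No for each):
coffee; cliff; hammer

Yes, No, No

'Yes' ⟺ has ≥ 3 vowels.
coffee: 3 vowels, meets the rule → Yes.
cliff: 1 vowel, fails the rule → No.
hammer: 2 vowels, fails the rule → No.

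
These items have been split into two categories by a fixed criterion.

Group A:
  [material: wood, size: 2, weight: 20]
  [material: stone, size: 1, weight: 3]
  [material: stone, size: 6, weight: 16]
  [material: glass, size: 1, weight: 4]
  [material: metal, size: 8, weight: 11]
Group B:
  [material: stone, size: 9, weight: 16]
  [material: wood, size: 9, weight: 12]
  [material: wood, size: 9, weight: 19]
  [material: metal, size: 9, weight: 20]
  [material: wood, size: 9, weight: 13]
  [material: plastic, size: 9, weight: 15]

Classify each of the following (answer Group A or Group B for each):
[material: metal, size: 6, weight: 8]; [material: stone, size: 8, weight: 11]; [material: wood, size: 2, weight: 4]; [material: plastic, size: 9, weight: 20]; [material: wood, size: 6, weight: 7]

Group A, Group A, Group A, Group B, Group A

Every 'Group A' example satisfies: size ≤ 8. None of the 'Group B' examples do.
[material: metal, size: 6, weight: 8]: size = 6 — fits, so Group A.
[material: stone, size: 8, weight: 11]: size = 8 — fits, so Group A.
[material: wood, size: 2, weight: 4]: size = 2 — fits, so Group A.
[material: plastic, size: 9, weight: 20]: size = 9 — fails the rule, so Group B.
[material: wood, size: 6, weight: 7]: size = 6 — fits, so Group A.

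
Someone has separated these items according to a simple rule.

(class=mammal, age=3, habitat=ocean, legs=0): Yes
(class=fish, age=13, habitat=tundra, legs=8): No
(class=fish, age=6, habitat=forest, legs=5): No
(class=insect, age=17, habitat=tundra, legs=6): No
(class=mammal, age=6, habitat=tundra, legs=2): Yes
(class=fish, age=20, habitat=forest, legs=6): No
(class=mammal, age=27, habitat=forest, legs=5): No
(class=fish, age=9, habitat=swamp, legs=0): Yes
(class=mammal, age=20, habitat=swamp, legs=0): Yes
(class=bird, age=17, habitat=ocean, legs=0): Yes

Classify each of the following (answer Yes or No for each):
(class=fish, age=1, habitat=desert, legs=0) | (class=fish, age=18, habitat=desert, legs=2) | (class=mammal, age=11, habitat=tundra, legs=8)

Yes, Yes, No

Every 'Yes' example satisfies: legs ≤ 2. None of the 'No' examples do.
(class=fish, age=1, habitat=desert, legs=0): legs = 0, satisfies this → Yes. (class=fish, age=18, habitat=desert, legs=2): legs = 2, satisfies this → Yes. (class=mammal, age=11, habitat=tundra, legs=8): legs = 8, does not fit → No.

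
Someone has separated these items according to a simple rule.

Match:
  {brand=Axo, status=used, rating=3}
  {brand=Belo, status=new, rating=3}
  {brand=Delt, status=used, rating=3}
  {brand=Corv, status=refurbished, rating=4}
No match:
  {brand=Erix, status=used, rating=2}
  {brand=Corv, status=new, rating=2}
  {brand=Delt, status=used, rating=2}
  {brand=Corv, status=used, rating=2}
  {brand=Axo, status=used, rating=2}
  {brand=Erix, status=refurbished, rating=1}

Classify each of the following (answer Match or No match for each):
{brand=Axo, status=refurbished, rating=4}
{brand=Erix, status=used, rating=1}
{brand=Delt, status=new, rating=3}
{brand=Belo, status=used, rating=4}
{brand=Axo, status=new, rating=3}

Match, No match, Match, Match, Match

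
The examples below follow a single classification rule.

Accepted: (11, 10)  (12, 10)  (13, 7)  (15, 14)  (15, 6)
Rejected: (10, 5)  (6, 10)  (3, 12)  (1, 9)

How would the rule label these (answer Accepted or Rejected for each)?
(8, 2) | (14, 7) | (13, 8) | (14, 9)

All 'Accepted' examples share one property — sum ≥ 20 — and every 'Rejected' example lacks it.

Rejected, Accepted, Accepted, Accepted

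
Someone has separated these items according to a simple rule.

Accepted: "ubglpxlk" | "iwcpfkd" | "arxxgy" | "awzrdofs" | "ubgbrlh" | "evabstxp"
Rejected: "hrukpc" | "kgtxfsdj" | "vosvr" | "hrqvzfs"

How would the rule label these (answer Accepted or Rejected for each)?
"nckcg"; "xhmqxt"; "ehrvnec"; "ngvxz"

A rule that fits every label: starts with a vowel — true of each 'Accepted' example, false of each 'Rejected' one.
"nckcg": starts with 'n' — does not fit, so Rejected.
"xhmqxt": starts with 'x' — does not fit, so Rejected.
"ehrvnec": starts with 'e' — meets the rule, so Accepted.
"ngvxz": starts with 'n' — does not fit, so Rejected.

Rejected, Rejected, Accepted, Rejected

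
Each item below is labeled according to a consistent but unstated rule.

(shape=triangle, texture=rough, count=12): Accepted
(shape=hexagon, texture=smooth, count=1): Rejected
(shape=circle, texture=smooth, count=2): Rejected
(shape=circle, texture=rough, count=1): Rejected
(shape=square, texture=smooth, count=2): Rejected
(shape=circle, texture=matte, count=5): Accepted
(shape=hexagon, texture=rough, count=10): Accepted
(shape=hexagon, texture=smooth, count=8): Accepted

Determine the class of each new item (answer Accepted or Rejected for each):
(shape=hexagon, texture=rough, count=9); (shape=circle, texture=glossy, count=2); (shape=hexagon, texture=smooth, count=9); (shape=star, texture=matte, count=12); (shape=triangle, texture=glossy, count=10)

Accepted, Rejected, Accepted, Accepted, Accepted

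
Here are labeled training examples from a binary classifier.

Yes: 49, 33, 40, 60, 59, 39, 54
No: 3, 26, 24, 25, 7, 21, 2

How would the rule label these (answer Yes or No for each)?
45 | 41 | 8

Yes, Yes, No

The common property of the 'Yes' items is: at least 33. No 'No' item has it.
45: Yes (45 ≥ 33). 41: Yes (41 ≥ 33). 8: No (8 < 33).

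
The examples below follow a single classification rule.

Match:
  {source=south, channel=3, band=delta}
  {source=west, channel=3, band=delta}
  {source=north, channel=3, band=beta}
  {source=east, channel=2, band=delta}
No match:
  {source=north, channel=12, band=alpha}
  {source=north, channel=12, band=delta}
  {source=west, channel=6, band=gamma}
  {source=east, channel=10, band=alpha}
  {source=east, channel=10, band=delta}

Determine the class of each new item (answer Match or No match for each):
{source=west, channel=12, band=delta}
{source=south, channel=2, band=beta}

The simplest hypothesis consistent with all the labels is: channel ≤ 3.
{source=west, channel=12, band=delta} — channel = 12, hence No match. {source=south, channel=2, band=beta} — channel = 2, hence Match.

No match, Match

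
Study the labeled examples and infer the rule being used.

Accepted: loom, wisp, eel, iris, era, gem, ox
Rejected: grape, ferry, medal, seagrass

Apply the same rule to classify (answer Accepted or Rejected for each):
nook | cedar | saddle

All 'Accepted' examples share one property — length ≤ 4 — and every 'Rejected' example lacks it.
nook → length 4 → Accepted.
cedar → length 5 → Rejected.
saddle → length 6 → Rejected.

Accepted, Rejected, Rejected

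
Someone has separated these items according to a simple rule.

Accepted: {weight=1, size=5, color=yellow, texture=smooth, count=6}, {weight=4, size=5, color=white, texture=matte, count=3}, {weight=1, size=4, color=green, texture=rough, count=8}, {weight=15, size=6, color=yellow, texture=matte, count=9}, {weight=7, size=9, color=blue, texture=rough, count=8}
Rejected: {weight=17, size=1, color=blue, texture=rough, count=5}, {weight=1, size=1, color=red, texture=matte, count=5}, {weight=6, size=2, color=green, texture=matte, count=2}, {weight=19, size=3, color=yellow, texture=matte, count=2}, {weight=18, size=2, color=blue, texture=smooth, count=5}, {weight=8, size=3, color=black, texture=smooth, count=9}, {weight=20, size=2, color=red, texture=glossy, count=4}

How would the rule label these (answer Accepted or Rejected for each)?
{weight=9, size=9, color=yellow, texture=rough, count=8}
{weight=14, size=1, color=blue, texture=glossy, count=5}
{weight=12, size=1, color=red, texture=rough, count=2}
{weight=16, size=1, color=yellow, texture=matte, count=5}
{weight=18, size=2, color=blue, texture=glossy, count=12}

Accepted, Rejected, Rejected, Rejected, Rejected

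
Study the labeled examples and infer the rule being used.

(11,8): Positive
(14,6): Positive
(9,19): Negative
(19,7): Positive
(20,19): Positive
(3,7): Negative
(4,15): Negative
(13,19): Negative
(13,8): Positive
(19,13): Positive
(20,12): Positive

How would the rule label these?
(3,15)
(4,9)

Negative, Negative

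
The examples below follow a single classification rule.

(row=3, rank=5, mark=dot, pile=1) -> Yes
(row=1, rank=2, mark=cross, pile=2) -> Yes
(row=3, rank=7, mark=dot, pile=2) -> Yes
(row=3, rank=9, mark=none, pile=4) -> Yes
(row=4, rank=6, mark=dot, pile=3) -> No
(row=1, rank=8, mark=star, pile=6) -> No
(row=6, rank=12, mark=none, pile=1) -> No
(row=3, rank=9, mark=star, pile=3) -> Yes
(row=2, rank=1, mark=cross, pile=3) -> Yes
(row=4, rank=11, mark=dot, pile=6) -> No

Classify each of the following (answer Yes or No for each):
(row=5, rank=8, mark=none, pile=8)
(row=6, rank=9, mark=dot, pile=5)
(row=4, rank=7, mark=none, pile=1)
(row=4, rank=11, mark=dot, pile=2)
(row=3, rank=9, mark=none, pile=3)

The common property of the 'Yes' items is: pile ≤ 4 AND row ≤ 3. No 'No' item has it.
(row=5, rank=8, mark=none, pile=8) → pile = 8, row = 5 → No. (row=6, rank=9, mark=dot, pile=5) → pile = 5, row = 6 → No. (row=4, rank=7, mark=none, pile=1) → pile = 1, row = 4 → No. (row=4, rank=11, mark=dot, pile=2) → pile = 2, row = 4 → No. (row=3, rank=9, mark=none, pile=3) → pile = 3, row = 3 → Yes.

No, No, No, No, Yes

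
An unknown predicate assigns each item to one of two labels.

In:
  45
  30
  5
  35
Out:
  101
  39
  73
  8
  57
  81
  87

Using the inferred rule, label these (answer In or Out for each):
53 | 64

Out, Out

The simplest hypothesis consistent with all the labels is: multiple of 5.
Out: 53, since 53 = 5·10 + 3. Out: 64, since 64 = 5·12 + 4.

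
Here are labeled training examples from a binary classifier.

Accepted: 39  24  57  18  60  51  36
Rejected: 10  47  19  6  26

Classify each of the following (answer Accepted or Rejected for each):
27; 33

All 'Accepted' examples share one property — multiple of 3 AND at least 10 — and every 'Rejected' example lacks it.
27: 27 = 3·9, 27 ≥ 10 — checks out, so Accepted. 33: 33 = 3·11, 33 ≥ 10 — checks out, so Accepted.

Accepted, Accepted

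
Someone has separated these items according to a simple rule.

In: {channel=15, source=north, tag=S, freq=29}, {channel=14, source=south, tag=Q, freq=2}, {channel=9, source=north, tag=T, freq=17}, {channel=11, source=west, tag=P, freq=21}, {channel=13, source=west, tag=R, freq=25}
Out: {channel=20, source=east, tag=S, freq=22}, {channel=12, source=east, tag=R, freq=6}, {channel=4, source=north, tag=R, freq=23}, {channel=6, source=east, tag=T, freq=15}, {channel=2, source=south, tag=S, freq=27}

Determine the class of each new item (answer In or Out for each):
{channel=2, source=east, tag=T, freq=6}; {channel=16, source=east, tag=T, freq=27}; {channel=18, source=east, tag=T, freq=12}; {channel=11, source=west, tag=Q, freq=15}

Out, Out, Out, In

Rule: tag is Q OR channel is odd. This holds for each 'In' example and fails for each 'Out' one.
{channel=2, source=east, tag=T, freq=6}: tag is T, channel = 2, does not satisfy this → Out.
{channel=16, source=east, tag=T, freq=27}: tag is T, channel = 16, does not satisfy this → Out.
{channel=18, source=east, tag=T, freq=12}: tag is T, channel = 18, does not satisfy this → Out.
{channel=11, source=west, tag=Q, freq=15}: tag is Q, channel = 11, has this property → In.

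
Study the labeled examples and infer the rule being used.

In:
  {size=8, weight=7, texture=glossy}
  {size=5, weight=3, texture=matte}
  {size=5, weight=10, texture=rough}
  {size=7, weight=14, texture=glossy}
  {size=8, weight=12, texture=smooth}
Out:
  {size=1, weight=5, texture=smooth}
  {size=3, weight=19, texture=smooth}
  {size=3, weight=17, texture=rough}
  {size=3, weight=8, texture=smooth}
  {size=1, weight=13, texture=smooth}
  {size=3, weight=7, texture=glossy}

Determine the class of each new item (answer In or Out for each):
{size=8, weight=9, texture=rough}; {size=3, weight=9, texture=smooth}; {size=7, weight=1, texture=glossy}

All 'In' examples share one property — size ≥ 5 — and every 'Out' example lacks it.
{size=8, weight=9, texture=rough}: In (size = 8).
{size=3, weight=9, texture=smooth}: Out (size = 3).
{size=7, weight=1, texture=glossy}: In (size = 7).

In, Out, In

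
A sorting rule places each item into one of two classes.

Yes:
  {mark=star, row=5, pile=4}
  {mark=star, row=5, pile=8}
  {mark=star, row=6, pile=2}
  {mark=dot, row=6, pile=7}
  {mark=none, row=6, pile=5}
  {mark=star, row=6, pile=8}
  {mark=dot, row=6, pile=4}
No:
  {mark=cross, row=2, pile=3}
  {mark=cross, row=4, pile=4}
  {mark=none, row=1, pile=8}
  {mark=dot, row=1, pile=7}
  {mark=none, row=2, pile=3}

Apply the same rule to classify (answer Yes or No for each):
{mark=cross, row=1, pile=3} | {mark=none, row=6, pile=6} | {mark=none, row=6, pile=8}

No, Yes, Yes

The common property of the 'Yes' items is: row ≥ 5. No 'No' item has it.
{mark=cross, row=1, pile=3}: No (row = 1).
{mark=none, row=6, pile=6}: Yes (row = 6).
{mark=none, row=6, pile=8}: Yes (row = 6).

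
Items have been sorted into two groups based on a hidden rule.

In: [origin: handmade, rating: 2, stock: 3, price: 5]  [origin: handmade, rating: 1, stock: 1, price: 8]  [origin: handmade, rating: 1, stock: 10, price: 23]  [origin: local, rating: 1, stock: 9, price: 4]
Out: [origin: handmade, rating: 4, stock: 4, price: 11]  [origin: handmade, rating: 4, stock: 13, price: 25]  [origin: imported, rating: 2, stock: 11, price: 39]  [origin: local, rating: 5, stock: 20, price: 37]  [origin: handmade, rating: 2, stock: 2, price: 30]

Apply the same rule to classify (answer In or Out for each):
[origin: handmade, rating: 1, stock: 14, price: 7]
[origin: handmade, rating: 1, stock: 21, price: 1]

In, In

The distinguishing property — rating ≤ 2 AND price ≤ 23 — holds for all the 'In' cases and none of the 'Out' cases.
[origin: handmade, rating: 1, stock: 14, price: 7] — rating = 1, price = 7, hence In.
[origin: handmade, rating: 1, stock: 21, price: 1] — rating = 1, price = 1, hence In.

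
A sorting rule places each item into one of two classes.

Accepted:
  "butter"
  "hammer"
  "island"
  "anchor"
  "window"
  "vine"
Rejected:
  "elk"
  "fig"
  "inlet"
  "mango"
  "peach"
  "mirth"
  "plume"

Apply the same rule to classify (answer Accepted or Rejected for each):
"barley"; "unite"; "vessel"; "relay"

Accepted, Rejected, Accepted, Rejected

The distinguishing property — even length — holds for all the 'Accepted' cases and none of the 'Rejected' cases.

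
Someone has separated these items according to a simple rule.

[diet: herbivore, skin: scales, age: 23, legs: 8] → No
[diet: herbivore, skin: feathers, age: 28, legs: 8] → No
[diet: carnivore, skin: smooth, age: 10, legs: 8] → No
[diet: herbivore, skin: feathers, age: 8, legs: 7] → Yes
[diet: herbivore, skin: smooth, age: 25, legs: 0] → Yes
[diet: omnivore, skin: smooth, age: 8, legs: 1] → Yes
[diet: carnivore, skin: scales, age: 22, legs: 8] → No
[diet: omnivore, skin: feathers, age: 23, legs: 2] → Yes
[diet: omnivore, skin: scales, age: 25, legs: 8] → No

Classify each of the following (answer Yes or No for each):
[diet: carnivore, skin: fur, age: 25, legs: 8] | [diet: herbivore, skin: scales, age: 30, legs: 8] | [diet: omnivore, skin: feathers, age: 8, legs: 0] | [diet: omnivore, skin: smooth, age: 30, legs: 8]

No, No, Yes, No

The pattern is that an item is 'Yes' exactly when: legs ≤ 7.
[diet: carnivore, skin: fur, age: 25, legs: 8] → legs = 8 → No. [diet: herbivore, skin: scales, age: 30, legs: 8] → legs = 8 → No. [diet: omnivore, skin: feathers, age: 8, legs: 0] → legs = 0 → Yes. [diet: omnivore, skin: smooth, age: 30, legs: 8] → legs = 8 → No.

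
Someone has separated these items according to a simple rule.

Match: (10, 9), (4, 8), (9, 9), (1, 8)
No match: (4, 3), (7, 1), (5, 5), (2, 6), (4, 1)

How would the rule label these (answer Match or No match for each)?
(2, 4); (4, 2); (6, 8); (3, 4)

No match, No match, Match, No match

The rule appears to be: second ≥ 7.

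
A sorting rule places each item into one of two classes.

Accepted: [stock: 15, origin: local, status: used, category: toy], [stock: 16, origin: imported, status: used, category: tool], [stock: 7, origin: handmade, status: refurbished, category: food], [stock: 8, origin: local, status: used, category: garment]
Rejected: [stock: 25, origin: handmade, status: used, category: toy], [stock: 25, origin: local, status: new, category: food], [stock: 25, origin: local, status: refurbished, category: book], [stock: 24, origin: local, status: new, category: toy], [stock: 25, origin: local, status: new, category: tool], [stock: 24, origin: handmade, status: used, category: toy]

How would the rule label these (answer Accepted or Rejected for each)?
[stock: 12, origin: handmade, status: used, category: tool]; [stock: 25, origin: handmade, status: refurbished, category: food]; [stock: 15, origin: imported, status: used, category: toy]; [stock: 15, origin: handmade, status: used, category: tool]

Accepted, Rejected, Accepted, Accepted

Rule: stock ≤ 16. This holds for each 'Accepted' example and fails for each 'Rejected' one.
[stock: 12, origin: handmade, status: used, category: tool]: Accepted (stock = 12). [stock: 25, origin: handmade, status: refurbished, category: food]: Rejected (stock = 25). [stock: 15, origin: imported, status: used, category: toy]: Accepted (stock = 15). [stock: 15, origin: handmade, status: used, category: tool]: Accepted (stock = 15).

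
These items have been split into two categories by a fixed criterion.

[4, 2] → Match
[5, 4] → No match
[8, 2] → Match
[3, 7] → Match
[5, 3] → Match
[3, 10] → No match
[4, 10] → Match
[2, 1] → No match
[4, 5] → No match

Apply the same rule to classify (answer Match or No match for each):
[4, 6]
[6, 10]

Match, Match

Checking candidate rules against both groups, what survives is: sum is even.
[4, 6] → 4+6 = 10 → Match.
[6, 10] → 6+10 = 16 → Match.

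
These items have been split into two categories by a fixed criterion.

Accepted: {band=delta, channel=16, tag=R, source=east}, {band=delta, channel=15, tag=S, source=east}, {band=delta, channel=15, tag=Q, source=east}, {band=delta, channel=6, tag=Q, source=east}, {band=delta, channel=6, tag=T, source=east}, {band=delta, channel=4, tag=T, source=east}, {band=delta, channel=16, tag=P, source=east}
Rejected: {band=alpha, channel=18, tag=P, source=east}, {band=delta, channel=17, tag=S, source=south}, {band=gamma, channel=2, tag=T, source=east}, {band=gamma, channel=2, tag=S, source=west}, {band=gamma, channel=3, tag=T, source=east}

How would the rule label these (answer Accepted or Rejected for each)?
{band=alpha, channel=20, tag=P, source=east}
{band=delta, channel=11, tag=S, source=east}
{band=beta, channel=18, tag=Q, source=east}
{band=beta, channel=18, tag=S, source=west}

Rejected, Accepted, Rejected, Rejected

All 'Accepted' examples share one property — band is delta AND source is east — and every 'Rejected' example lacks it.
Rejected: {band=alpha, channel=20, tag=P, source=east}, since band is alpha, source is east.
Accepted: {band=delta, channel=11, tag=S, source=east}, since band is delta, source is east.
Rejected: {band=beta, channel=18, tag=Q, source=east}, since band is beta, source is east.
Rejected: {band=beta, channel=18, tag=S, source=west}, since band is beta, source is west.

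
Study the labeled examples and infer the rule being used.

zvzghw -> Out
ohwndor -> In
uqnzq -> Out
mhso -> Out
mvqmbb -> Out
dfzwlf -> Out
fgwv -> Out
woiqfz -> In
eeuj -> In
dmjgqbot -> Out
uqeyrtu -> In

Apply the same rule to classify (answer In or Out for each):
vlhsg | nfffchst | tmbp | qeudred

Out, Out, Out, In

The classifier is using: has ≥ 2 vowels.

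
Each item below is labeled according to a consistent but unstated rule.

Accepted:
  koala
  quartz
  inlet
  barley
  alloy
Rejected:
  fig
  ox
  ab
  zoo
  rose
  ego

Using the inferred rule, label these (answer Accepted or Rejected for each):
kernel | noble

Accepted, Accepted

Rule: length ≥ 5. This holds for each 'Accepted' example and fails for each 'Rejected' one.
kernel: Accepted (length 6). noble: Accepted (length 5).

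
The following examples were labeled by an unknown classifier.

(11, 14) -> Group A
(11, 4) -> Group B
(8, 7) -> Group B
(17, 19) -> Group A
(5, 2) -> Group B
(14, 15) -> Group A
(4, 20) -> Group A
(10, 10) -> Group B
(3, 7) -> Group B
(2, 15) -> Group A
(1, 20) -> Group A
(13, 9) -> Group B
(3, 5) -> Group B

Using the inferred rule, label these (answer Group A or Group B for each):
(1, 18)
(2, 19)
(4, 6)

The rule appears to be: second ≥ 11.

Group A, Group A, Group B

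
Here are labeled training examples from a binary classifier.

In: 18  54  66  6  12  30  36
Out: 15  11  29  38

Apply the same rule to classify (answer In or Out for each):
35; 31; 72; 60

Out, Out, In, In

Looking at the examples, the only property every 'In' case has and every 'Out' case lacks is: multiple of 6.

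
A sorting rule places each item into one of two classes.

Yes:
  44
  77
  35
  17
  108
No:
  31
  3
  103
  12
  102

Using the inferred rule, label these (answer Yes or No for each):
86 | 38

Yes, Yes

The pattern is that an item is 'Yes' exactly when: digit sum ≥ 5.
86: digit sum 8+6 = 14, matches → Yes.
38: digit sum 3+8 = 11, matches → Yes.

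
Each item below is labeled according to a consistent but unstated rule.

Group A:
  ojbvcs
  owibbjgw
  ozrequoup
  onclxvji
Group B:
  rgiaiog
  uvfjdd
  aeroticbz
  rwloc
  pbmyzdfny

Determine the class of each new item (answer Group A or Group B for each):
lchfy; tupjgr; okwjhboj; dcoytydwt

Group B, Group B, Group A, Group B

Every 'Group A' example satisfies: starts with 'o'. None of the 'Group B' examples do.
lchfy — starts with 'l', hence Group B. tupjgr — starts with 't', hence Group B. okwjhboj — starts with 'o', hence Group A. dcoytydwt — starts with 'd', hence Group B.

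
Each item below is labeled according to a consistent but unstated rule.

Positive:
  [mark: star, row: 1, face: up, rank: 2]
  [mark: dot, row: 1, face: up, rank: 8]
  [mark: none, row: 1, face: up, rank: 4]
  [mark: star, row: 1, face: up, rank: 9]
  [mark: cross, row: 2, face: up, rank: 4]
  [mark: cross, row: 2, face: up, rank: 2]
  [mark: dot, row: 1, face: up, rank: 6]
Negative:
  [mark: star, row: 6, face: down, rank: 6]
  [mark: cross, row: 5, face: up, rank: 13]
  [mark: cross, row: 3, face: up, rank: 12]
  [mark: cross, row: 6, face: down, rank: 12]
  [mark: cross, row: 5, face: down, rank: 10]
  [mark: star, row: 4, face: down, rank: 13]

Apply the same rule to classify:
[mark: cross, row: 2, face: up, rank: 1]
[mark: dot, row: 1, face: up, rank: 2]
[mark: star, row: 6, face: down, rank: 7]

The distinguishing property — row ≤ 2 — holds for all the 'Positive' cases and none of the 'Negative' cases.

Positive, Positive, Negative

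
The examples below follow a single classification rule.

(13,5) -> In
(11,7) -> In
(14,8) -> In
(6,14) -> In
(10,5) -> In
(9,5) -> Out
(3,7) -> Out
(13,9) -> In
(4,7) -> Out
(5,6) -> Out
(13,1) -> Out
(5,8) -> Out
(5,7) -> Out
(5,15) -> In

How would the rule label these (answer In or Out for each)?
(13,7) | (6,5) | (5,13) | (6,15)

In, Out, In, In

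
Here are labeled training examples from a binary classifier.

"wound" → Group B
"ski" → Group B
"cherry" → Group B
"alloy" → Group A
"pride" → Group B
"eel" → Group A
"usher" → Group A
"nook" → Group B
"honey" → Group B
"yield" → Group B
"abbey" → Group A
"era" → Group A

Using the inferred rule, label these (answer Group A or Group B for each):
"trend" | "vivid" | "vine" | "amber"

A rule that fits every label: starts with a vowel — true of each 'Group A' example, false of each 'Group B' one.
"trend": starts with 't' — fails the rule, so Group B. "vivid": starts with 'v' — fails the rule, so Group B. "vine": starts with 'v' — fails the rule, so Group B. "amber": starts with 'a' — qualifies, so Group A.

Group B, Group B, Group B, Group A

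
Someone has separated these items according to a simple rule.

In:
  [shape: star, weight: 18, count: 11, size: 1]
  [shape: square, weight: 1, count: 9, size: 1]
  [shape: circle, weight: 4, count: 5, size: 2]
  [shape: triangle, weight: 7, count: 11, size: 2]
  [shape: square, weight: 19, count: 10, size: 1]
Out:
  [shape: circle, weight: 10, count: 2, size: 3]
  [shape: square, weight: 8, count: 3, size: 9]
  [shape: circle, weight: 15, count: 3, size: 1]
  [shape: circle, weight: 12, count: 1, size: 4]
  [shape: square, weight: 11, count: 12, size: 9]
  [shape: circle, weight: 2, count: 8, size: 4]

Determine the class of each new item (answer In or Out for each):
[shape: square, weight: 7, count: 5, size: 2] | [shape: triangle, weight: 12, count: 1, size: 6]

In, Out

The rule appears to be: count ≥ 5 AND size ≤ 2.
[shape: square, weight: 7, count: 5, size: 2]: In (count = 5, size = 2). [shape: triangle, weight: 12, count: 1, size: 6]: Out (count = 1, size = 6).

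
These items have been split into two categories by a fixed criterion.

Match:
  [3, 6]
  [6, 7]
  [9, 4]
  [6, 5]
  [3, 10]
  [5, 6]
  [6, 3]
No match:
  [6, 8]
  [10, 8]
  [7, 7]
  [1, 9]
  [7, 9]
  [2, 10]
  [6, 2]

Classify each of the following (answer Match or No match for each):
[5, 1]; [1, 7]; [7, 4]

Comparing the two groups points to one rule — sum is odd.
[5, 1] → 5+1 = 6 → No match.
[1, 7] → 1+7 = 8 → No match.
[7, 4] → 7+4 = 11 → Match.

No match, No match, Match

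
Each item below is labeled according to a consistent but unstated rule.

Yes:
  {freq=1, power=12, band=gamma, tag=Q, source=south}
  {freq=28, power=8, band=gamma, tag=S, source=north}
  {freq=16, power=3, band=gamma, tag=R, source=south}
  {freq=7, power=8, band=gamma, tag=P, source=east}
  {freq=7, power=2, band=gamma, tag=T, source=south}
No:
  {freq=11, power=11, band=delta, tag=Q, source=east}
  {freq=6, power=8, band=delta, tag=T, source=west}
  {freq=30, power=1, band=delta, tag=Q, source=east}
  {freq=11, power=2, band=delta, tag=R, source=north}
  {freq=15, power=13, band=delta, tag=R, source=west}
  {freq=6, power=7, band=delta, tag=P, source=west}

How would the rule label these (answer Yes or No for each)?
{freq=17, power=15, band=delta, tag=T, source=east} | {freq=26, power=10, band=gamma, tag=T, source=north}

The classifier is using: band is gamma.

No, Yes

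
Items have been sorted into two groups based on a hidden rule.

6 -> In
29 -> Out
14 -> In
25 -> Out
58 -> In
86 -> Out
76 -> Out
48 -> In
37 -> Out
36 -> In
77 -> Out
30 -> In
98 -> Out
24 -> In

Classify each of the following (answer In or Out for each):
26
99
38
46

In, Out, In, In

The simplest hypothesis consistent with all the labels is: even AND at most 58.
26: In (26 is even, 26 ≤ 58).
99: Out (99 is odd, 99 > 58).
38: In (38 is even, 38 ≤ 58).
46: In (46 is even, 46 ≤ 58).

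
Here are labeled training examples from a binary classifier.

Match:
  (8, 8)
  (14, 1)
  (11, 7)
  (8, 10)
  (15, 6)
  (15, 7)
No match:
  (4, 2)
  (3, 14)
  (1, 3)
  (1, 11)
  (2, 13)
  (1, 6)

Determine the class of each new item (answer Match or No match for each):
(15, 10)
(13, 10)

Rule: first ≥ 6. This holds for each 'Match' example and fails for each 'No match' one.
(15, 10): first 15 — fits, so Match.
(13, 10): first 13 — fits, so Match.

Match, Match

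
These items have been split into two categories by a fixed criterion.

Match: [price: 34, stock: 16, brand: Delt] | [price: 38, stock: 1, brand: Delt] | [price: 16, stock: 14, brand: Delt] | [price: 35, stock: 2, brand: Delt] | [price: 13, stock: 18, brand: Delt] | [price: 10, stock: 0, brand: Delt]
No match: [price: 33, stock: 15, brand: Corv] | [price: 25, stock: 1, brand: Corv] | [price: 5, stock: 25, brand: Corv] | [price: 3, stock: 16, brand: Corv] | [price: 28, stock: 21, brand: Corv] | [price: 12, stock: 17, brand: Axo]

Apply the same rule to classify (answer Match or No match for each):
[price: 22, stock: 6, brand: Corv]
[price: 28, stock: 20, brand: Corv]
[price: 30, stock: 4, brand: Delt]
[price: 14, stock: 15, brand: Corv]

No match, No match, Match, No match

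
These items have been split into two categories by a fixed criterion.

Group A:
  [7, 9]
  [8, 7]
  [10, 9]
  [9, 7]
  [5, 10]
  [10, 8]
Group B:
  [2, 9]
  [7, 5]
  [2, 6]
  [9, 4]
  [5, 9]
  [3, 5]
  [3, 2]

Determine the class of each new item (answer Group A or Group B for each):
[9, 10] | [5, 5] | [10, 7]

Group A, Group B, Group A

Rule: sum ≥ 15. This holds for each 'Group A' example and fails for each 'Group B' one.
[9, 10]: Group A (9+10 = 19). [5, 5]: Group B (5+5 = 10). [10, 7]: Group A (10+7 = 17).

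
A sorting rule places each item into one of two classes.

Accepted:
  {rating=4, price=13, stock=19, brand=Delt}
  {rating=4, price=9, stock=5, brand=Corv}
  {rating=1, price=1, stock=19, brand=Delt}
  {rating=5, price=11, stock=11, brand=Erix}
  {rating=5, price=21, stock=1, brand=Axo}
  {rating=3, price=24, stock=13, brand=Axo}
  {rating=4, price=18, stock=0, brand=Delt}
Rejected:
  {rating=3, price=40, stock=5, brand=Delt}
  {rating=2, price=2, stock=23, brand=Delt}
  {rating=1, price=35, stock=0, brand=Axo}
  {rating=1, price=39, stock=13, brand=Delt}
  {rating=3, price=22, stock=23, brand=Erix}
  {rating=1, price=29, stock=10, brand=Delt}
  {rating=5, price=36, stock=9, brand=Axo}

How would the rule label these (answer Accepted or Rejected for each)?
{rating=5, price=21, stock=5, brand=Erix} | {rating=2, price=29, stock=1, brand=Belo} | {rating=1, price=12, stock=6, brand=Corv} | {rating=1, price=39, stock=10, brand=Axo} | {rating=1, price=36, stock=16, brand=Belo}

One predicate separates the groups cleanly: price ≤ 24 AND stock ≤ 19.

Accepted, Rejected, Accepted, Rejected, Rejected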